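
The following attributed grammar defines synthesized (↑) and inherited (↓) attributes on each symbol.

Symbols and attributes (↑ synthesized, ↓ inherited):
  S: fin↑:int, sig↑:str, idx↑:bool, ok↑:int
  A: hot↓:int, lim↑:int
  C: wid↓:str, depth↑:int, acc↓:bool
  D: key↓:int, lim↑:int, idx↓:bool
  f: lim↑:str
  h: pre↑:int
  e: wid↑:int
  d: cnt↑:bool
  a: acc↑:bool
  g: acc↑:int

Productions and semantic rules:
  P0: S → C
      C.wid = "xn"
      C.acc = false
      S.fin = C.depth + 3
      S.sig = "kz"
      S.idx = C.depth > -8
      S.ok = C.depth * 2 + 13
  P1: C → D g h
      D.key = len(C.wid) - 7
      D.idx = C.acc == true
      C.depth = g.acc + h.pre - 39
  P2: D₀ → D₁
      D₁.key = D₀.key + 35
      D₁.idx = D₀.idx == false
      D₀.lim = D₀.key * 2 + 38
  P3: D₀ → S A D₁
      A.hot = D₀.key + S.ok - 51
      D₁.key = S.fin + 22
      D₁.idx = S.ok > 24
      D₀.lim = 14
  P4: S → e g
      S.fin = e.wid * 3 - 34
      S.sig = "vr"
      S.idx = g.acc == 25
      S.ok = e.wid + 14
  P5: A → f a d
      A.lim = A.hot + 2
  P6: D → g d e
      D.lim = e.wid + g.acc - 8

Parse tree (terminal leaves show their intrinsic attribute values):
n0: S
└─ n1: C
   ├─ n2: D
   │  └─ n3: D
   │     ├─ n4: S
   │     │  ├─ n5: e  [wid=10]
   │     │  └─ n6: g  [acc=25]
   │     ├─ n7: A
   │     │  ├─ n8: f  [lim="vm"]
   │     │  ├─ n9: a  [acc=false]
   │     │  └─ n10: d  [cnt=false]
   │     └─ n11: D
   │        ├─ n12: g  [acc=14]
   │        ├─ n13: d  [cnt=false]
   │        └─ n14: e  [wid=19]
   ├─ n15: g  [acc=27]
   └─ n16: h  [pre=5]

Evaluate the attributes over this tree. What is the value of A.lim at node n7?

5

1. n1.wid = "xn"  ["xn"]
2. n1.acc = false  [false]
3. n2.key = -5  [len(C.wid) - 7]
4. n2.idx = false  [C.acc == true]
5. n3.key = 30  [D₀.key + 35]
6. n3.idx = true  [D₀.idx == false]
7. n5.wid = 10  [terminal]
8. n6.acc = 25  [terminal]
9. n4.fin = -4  [e.wid * 3 - 34]
10. n4.sig = "vr"  ["vr"]
11. n4.idx = true  [g.acc == 25]
12. n4.ok = 24  [e.wid + 14]
13. n7.hot = 3  [D₀.key + S.ok - 51]
14. n8.lim = "vm"  [terminal]
15. n9.acc = false  [terminal]
16. n10.cnt = false  [terminal]
17. n7.lim = 5  [A.hot + 2]
18. n11.key = 18  [S.fin + 22]
19. n11.idx = false  [S.ok > 24]
20. n12.acc = 14  [terminal]
21. n13.cnt = false  [terminal]
22. n14.wid = 19  [terminal]
23. n11.lim = 25  [e.wid + g.acc - 8]
24. n3.lim = 14  [14]
25. n2.lim = 28  [D₀.key * 2 + 38]
26. n15.acc = 27  [terminal]
27. n16.pre = 5  [terminal]
28. n1.depth = -7  [g.acc + h.pre - 39]
29. n0.fin = -4  [C.depth + 3]
30. n0.sig = "kz"  ["kz"]
31. n0.idx = true  [C.depth > -8]
32. n0.ok = -1  [C.depth * 2 + 13]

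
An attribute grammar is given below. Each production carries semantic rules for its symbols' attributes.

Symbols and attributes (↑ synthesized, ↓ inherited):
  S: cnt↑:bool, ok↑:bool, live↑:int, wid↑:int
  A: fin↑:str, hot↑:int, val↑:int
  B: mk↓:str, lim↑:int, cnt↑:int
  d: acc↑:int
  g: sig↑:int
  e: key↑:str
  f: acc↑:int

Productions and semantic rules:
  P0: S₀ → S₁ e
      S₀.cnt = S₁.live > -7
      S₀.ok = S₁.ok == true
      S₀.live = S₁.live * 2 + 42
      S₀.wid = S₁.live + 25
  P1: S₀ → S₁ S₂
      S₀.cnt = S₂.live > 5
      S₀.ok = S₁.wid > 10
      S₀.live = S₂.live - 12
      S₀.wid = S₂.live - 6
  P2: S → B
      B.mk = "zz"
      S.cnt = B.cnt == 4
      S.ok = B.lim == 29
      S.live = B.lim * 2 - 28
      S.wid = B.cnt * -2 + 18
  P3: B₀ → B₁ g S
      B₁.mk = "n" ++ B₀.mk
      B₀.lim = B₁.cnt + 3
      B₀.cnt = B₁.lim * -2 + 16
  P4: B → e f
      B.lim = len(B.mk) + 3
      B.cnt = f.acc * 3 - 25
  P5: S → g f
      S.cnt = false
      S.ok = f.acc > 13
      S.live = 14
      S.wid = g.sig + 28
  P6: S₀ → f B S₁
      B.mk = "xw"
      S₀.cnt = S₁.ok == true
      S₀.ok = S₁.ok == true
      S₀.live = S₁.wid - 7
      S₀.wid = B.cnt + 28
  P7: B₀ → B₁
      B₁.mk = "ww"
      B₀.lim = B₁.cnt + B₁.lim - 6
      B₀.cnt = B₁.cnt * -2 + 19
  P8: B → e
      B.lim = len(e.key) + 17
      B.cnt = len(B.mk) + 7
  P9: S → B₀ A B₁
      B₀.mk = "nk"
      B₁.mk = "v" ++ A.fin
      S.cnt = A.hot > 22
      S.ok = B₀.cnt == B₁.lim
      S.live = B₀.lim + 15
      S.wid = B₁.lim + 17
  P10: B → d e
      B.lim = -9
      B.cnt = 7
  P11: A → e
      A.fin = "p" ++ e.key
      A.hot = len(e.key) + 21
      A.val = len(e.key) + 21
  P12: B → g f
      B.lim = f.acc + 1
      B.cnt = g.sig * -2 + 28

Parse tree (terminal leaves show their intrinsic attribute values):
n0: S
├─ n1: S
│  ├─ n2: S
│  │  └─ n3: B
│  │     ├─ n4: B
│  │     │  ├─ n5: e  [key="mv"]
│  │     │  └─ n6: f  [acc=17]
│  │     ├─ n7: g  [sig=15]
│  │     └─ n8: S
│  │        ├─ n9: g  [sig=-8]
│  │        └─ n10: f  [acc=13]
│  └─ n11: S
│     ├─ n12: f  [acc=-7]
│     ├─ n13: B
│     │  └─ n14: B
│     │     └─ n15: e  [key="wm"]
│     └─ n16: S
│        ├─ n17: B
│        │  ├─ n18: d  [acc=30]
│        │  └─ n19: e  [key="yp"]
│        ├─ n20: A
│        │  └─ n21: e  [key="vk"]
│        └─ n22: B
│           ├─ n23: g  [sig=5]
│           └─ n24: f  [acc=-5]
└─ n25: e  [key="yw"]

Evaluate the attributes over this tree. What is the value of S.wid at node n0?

19

1. n3.mk = "zz"  ["zz"]
2. n4.mk = "nzz"  ["n" ++ B₀.mk]
3. n5.key = "mv"  [terminal]
4. n6.acc = 17  [terminal]
5. n4.lim = 6  [len(B.mk) + 3]
6. n4.cnt = 26  [f.acc * 3 - 25]
7. n7.sig = 15  [terminal]
8. n9.sig = -8  [terminal]
9. n10.acc = 13  [terminal]
10. n8.cnt = false  [false]
11. n8.ok = false  [f.acc > 13]
12. n8.live = 14  [14]
13. n8.wid = 20  [g.sig + 28]
14. n3.lim = 29  [B₁.cnt + 3]
15. n3.cnt = 4  [B₁.lim * -2 + 16]
16. n2.cnt = true  [B.cnt == 4]
17. n2.ok = true  [B.lim == 29]
18. n2.live = 30  [B.lim * 2 - 28]
19. n2.wid = 10  [B.cnt * -2 + 18]
20. n12.acc = -7  [terminal]
21. n13.mk = "xw"  ["xw"]
22. n14.mk = "ww"  ["ww"]
23. n15.key = "wm"  [terminal]
24. n14.lim = 19  [len(e.key) + 17]
25. n14.cnt = 9  [len(B.mk) + 7]
26. n13.lim = 22  [B₁.cnt + B₁.lim - 6]
27. n13.cnt = 1  [B₁.cnt * -2 + 19]
28. n17.mk = "nk"  ["nk"]
29. n18.acc = 30  [terminal]
30. n19.key = "yp"  [terminal]
31. n17.lim = -9  [-9]
32. n17.cnt = 7  [7]
33. n21.key = "vk"  [terminal]
34. n20.fin = "pvk"  ["p" ++ e.key]
35. n20.hot = 23  [len(e.key) + 21]
36. n20.val = 23  [len(e.key) + 21]
37. n22.mk = "vpvk"  ["v" ++ A.fin]
38. n23.sig = 5  [terminal]
39. n24.acc = -5  [terminal]
40. n22.lim = -4  [f.acc + 1]
41. n22.cnt = 18  [g.sig * -2 + 28]
42. n16.cnt = true  [A.hot > 22]
43. n16.ok = false  [B₀.cnt == B₁.lim]
44. n16.live = 6  [B₀.lim + 15]
45. n16.wid = 13  [B₁.lim + 17]
46. n11.cnt = false  [S₁.ok == true]
47. n11.ok = false  [S₁.ok == true]
48. n11.live = 6  [S₁.wid - 7]
49. n11.wid = 29  [B.cnt + 28]
50. n1.cnt = true  [S₂.live > 5]
51. n1.ok = false  [S₁.wid > 10]
52. n1.live = -6  [S₂.live - 12]
53. n1.wid = 0  [S₂.live - 6]
54. n25.key = "yw"  [terminal]
55. n0.cnt = true  [S₁.live > -7]
56. n0.ok = false  [S₁.ok == true]
57. n0.live = 30  [S₁.live * 2 + 42]
58. n0.wid = 19  [S₁.live + 25]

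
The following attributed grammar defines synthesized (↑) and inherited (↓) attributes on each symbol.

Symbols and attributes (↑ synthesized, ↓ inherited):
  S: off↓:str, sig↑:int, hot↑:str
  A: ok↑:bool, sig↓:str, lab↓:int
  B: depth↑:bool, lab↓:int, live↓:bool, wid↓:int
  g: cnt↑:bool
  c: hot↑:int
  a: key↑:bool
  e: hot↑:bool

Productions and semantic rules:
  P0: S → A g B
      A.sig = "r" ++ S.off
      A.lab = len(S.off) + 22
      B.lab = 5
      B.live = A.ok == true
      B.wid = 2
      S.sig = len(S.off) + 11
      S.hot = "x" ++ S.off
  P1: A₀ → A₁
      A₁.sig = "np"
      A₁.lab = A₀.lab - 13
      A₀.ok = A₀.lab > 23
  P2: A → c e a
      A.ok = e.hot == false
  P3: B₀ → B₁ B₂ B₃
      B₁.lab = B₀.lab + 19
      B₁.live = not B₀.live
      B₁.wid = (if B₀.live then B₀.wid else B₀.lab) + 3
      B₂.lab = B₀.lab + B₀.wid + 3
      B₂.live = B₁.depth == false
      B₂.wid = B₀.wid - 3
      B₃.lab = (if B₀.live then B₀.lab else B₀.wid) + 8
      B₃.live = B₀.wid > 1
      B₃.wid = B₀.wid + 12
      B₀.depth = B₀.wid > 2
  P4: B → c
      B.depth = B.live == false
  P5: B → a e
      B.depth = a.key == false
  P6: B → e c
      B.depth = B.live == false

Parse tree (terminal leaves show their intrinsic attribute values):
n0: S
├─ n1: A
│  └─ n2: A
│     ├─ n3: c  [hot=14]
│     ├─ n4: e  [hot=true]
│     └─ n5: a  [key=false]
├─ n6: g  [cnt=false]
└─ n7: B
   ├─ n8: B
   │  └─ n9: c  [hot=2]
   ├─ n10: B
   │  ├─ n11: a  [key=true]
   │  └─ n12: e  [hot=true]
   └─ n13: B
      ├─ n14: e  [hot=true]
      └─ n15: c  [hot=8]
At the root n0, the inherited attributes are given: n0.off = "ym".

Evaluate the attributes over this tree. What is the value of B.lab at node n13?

1. n0.off = "ym"  [given at root]
2. n1.sig = "rym"  ["r" ++ S.off]
3. n1.lab = 24  [len(S.off) + 22]
4. n2.sig = "np"  ["np"]
5. n2.lab = 11  [A₀.lab - 13]
6. n3.hot = 14  [terminal]
7. n4.hot = true  [terminal]
8. n5.key = false  [terminal]
9. n2.ok = false  [e.hot == false]
10. n1.ok = true  [A₀.lab > 23]
11. n6.cnt = false  [terminal]
12. n7.lab = 5  [5]
13. n7.live = true  [A.ok == true]
14. n7.wid = 2  [2]
15. n8.lab = 24  [B₀.lab + 19]
16. n8.live = false  [not B₀.live]
17. n8.wid = 5  [(if B₀.live then B₀.wid else B₀.lab) + 3]
18. n9.hot = 2  [terminal]
19. n8.depth = true  [B.live == false]
20. n10.lab = 10  [B₀.lab + B₀.wid + 3]
21. n10.live = false  [B₁.depth == false]
22. n10.wid = -1  [B₀.wid - 3]
23. n11.key = true  [terminal]
24. n12.hot = true  [terminal]
25. n10.depth = false  [a.key == false]
26. n13.lab = 13  [(if B₀.live then B₀.lab else B₀.wid) + 8]
27. n13.live = true  [B₀.wid > 1]
28. n13.wid = 14  [B₀.wid + 12]
29. n14.hot = true  [terminal]
30. n15.hot = 8  [terminal]
31. n13.depth = false  [B.live == false]
32. n7.depth = false  [B₀.wid > 2]
33. n0.sig = 13  [len(S.off) + 11]
34. n0.hot = "xym"  ["x" ++ S.off]

13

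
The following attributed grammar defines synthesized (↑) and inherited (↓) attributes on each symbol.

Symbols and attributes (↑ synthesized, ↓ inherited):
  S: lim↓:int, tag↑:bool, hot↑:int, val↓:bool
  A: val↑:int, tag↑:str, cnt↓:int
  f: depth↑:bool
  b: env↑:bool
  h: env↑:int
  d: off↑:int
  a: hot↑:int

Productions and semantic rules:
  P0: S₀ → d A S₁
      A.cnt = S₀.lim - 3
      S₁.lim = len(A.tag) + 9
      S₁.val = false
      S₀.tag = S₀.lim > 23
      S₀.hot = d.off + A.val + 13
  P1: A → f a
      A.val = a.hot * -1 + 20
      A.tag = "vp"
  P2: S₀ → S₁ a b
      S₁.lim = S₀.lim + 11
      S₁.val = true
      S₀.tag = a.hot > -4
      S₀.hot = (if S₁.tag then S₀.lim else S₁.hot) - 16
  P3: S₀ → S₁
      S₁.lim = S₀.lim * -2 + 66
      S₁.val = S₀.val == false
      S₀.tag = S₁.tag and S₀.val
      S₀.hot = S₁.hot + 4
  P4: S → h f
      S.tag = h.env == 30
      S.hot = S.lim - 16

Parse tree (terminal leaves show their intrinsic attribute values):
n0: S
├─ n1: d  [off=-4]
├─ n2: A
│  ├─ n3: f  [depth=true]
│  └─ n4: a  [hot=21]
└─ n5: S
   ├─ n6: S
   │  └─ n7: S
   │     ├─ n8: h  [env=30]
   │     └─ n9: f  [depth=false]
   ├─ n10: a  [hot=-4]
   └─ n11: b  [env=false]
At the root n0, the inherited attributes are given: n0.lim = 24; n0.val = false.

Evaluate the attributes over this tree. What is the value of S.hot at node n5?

-5

1. n0.lim = 24  [given at root]
2. n0.val = false  [given at root]
3. n1.off = -4  [terminal]
4. n2.cnt = 21  [S₀.lim - 3]
5. n3.depth = true  [terminal]
6. n4.hot = 21  [terminal]
7. n2.val = -1  [a.hot * -1 + 20]
8. n2.tag = "vp"  ["vp"]
9. n5.lim = 11  [len(A.tag) + 9]
10. n5.val = false  [false]
11. n6.lim = 22  [S₀.lim + 11]
12. n6.val = true  [true]
13. n7.lim = 22  [S₀.lim * -2 + 66]
14. n7.val = false  [S₀.val == false]
15. n8.env = 30  [terminal]
16. n9.depth = false  [terminal]
17. n7.tag = true  [h.env == 30]
18. n7.hot = 6  [S.lim - 16]
19. n6.tag = true  [S₁.tag and S₀.val]
20. n6.hot = 10  [S₁.hot + 4]
21. n10.hot = -4  [terminal]
22. n11.env = false  [terminal]
23. n5.tag = false  [a.hot > -4]
24. n5.hot = -5  [(if S₁.tag then S₀.lim else S₁.hot) - 16]
25. n0.tag = true  [S₀.lim > 23]
26. n0.hot = 8  [d.off + A.val + 13]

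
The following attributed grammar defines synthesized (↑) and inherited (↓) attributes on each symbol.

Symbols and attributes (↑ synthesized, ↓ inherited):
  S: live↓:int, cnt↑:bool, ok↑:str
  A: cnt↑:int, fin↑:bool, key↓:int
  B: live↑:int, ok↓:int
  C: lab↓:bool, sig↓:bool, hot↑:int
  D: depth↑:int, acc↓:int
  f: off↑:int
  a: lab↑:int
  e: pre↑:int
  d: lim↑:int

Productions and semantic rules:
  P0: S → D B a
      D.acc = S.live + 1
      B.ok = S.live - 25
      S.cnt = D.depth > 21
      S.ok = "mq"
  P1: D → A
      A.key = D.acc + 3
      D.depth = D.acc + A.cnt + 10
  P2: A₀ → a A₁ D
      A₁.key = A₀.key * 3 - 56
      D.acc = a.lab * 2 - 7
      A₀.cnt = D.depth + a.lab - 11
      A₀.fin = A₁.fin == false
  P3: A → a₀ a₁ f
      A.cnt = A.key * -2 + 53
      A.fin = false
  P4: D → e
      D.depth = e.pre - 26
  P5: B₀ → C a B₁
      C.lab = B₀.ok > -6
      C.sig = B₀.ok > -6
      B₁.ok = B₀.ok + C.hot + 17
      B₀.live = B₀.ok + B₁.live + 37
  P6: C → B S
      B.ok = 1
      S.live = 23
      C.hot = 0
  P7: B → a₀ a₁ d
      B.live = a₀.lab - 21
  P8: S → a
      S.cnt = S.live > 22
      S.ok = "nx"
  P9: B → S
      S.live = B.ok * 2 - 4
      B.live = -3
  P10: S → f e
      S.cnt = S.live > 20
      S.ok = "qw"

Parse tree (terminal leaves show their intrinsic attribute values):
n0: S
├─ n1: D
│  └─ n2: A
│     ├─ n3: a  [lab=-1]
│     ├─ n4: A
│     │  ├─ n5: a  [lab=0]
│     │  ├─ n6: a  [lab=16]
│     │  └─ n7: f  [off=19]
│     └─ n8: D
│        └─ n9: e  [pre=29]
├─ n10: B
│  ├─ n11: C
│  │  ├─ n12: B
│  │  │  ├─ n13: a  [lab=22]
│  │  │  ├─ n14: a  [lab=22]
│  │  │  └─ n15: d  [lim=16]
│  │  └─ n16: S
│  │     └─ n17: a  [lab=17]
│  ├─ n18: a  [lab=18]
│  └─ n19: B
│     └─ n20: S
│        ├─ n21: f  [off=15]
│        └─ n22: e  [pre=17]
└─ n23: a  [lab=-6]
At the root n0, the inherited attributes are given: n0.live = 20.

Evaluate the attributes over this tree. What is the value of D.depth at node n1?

1. n0.live = 20  [given at root]
2. n1.acc = 21  [S.live + 1]
3. n2.key = 24  [D.acc + 3]
4. n3.lab = -1  [terminal]
5. n4.key = 16  [A₀.key * 3 - 56]
6. n5.lab = 0  [terminal]
7. n6.lab = 16  [terminal]
8. n7.off = 19  [terminal]
9. n4.cnt = 21  [A.key * -2 + 53]
10. n4.fin = false  [false]
11. n8.acc = -9  [a.lab * 2 - 7]
12. n9.pre = 29  [terminal]
13. n8.depth = 3  [e.pre - 26]
14. n2.cnt = -9  [D.depth + a.lab - 11]
15. n2.fin = true  [A₁.fin == false]
16. n1.depth = 22  [D.acc + A.cnt + 10]
17. n10.ok = -5  [S.live - 25]
18. n11.lab = true  [B₀.ok > -6]
19. n11.sig = true  [B₀.ok > -6]
20. n12.ok = 1  [1]
21. n13.lab = 22  [terminal]
22. n14.lab = 22  [terminal]
23. n15.lim = 16  [terminal]
24. n12.live = 1  [a₀.lab - 21]
25. n16.live = 23  [23]
26. n17.lab = 17  [terminal]
27. n16.cnt = true  [S.live > 22]
28. n16.ok = "nx"  ["nx"]
29. n11.hot = 0  [0]
30. n18.lab = 18  [terminal]
31. n19.ok = 12  [B₀.ok + C.hot + 17]
32. n20.live = 20  [B.ok * 2 - 4]
33. n21.off = 15  [terminal]
34. n22.pre = 17  [terminal]
35. n20.cnt = false  [S.live > 20]
36. n20.ok = "qw"  ["qw"]
37. n19.live = -3  [-3]
38. n10.live = 29  [B₀.ok + B₁.live + 37]
39. n23.lab = -6  [terminal]
40. n0.cnt = true  [D.depth > 21]
41. n0.ok = "mq"  ["mq"]

22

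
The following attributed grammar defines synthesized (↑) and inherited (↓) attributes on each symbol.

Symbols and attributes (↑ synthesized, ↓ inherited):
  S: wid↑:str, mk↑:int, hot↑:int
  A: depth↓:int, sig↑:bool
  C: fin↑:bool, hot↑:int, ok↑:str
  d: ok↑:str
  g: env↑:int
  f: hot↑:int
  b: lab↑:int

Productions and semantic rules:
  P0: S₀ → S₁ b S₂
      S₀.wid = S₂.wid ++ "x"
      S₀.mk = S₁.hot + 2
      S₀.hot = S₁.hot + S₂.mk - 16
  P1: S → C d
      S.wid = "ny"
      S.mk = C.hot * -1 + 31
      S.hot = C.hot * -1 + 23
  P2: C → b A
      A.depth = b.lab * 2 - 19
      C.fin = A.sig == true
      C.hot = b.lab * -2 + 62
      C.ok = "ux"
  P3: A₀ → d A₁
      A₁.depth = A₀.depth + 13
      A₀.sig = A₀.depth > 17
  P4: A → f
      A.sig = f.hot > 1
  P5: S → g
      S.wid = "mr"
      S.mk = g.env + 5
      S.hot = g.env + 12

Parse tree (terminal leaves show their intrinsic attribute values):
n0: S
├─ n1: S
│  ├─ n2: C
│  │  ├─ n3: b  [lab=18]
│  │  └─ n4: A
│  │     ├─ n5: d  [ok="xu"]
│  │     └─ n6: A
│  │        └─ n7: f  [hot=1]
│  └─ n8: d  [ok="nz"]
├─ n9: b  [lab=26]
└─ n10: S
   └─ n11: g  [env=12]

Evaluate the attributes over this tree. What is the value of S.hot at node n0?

1. n3.lab = 18  [terminal]
2. n4.depth = 17  [b.lab * 2 - 19]
3. n5.ok = "xu"  [terminal]
4. n6.depth = 30  [A₀.depth + 13]
5. n7.hot = 1  [terminal]
6. n6.sig = false  [f.hot > 1]
7. n4.sig = false  [A₀.depth > 17]
8. n2.fin = false  [A.sig == true]
9. n2.hot = 26  [b.lab * -2 + 62]
10. n2.ok = "ux"  ["ux"]
11. n8.ok = "nz"  [terminal]
12. n1.wid = "ny"  ["ny"]
13. n1.mk = 5  [C.hot * -1 + 31]
14. n1.hot = -3  [C.hot * -1 + 23]
15. n9.lab = 26  [terminal]
16. n11.env = 12  [terminal]
17. n10.wid = "mr"  ["mr"]
18. n10.mk = 17  [g.env + 5]
19. n10.hot = 24  [g.env + 12]
20. n0.wid = "mrx"  [S₂.wid ++ "x"]
21. n0.mk = -1  [S₁.hot + 2]
22. n0.hot = -2  [S₁.hot + S₂.mk - 16]

-2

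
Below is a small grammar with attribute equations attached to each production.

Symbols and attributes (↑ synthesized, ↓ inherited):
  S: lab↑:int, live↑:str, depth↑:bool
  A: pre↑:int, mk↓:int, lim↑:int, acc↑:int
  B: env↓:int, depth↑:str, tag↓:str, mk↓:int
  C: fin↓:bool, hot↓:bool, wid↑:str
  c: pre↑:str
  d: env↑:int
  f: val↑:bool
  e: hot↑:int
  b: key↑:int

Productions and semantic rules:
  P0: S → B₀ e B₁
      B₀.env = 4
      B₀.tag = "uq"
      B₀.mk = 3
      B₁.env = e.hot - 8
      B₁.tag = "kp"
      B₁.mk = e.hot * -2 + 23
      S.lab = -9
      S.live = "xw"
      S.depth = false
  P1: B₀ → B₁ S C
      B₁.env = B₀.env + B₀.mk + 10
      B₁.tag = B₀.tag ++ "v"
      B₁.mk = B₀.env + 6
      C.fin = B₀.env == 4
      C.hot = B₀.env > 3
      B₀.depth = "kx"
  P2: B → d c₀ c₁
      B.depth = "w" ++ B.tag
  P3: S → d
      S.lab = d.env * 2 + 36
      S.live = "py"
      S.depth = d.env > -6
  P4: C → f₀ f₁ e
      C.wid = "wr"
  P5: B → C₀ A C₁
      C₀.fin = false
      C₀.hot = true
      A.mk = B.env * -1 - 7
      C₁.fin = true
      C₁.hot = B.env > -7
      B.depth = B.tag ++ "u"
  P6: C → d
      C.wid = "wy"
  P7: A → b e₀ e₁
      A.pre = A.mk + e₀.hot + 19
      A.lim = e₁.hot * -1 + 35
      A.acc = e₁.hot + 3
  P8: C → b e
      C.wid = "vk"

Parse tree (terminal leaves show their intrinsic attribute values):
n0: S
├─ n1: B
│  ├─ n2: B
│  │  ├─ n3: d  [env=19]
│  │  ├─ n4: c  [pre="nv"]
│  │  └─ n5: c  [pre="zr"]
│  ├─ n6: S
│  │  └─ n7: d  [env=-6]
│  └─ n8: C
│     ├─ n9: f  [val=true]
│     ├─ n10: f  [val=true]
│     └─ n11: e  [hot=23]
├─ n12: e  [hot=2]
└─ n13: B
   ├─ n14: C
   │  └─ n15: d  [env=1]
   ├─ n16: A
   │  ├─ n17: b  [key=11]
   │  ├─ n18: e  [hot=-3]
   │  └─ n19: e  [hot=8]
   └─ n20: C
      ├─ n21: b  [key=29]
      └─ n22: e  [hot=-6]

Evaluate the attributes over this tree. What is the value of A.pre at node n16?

15

1. n1.env = 4  [4]
2. n1.tag = "uq"  ["uq"]
3. n1.mk = 3  [3]
4. n2.env = 17  [B₀.env + B₀.mk + 10]
5. n2.tag = "uqv"  [B₀.tag ++ "v"]
6. n2.mk = 10  [B₀.env + 6]
7. n3.env = 19  [terminal]
8. n4.pre = "nv"  [terminal]
9. n5.pre = "zr"  [terminal]
10. n2.depth = "wuqv"  ["w" ++ B.tag]
11. n7.env = -6  [terminal]
12. n6.lab = 24  [d.env * 2 + 36]
13. n6.live = "py"  ["py"]
14. n6.depth = false  [d.env > -6]
15. n8.fin = true  [B₀.env == 4]
16. n8.hot = true  [B₀.env > 3]
17. n9.val = true  [terminal]
18. n10.val = true  [terminal]
19. n11.hot = 23  [terminal]
20. n8.wid = "wr"  ["wr"]
21. n1.depth = "kx"  ["kx"]
22. n12.hot = 2  [terminal]
23. n13.env = -6  [e.hot - 8]
24. n13.tag = "kp"  ["kp"]
25. n13.mk = 19  [e.hot * -2 + 23]
26. n14.fin = false  [false]
27. n14.hot = true  [true]
28. n15.env = 1  [terminal]
29. n14.wid = "wy"  ["wy"]
30. n16.mk = -1  [B.env * -1 - 7]
31. n17.key = 11  [terminal]
32. n18.hot = -3  [terminal]
33. n19.hot = 8  [terminal]
34. n16.pre = 15  [A.mk + e₀.hot + 19]
35. n16.lim = 27  [e₁.hot * -1 + 35]
36. n16.acc = 11  [e₁.hot + 3]
37. n20.fin = true  [true]
38. n20.hot = true  [B.env > -7]
39. n21.key = 29  [terminal]
40. n22.hot = -6  [terminal]
41. n20.wid = "vk"  ["vk"]
42. n13.depth = "kpu"  [B.tag ++ "u"]
43. n0.lab = -9  [-9]
44. n0.live = "xw"  ["xw"]
45. n0.depth = false  [false]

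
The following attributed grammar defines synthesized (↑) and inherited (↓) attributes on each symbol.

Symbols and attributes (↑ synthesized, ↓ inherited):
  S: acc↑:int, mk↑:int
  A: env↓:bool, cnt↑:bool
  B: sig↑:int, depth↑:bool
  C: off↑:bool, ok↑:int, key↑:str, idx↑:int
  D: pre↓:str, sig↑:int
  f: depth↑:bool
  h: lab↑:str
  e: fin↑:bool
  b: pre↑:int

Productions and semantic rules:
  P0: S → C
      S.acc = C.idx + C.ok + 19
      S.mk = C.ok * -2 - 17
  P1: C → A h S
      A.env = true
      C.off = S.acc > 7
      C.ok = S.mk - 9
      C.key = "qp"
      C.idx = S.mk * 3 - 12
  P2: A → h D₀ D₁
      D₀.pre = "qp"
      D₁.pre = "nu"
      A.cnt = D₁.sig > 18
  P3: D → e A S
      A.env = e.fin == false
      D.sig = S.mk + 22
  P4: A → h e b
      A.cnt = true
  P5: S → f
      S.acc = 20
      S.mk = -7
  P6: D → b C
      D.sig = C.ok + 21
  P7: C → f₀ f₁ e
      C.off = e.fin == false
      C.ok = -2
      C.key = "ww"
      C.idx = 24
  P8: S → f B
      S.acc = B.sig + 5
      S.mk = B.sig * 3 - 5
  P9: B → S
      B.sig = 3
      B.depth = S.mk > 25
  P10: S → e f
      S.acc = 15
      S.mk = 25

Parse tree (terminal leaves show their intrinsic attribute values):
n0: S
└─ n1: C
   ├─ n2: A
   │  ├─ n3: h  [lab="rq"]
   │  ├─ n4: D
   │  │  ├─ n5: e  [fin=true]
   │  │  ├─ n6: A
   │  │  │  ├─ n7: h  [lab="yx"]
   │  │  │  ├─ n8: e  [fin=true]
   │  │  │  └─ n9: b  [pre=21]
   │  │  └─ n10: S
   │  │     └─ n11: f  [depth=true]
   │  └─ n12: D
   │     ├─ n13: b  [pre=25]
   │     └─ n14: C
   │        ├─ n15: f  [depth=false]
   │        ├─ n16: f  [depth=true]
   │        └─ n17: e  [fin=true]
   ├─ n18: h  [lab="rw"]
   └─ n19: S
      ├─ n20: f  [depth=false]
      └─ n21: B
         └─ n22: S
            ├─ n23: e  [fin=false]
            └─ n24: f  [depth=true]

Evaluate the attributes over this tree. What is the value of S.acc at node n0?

14

1. n2.env = true  [true]
2. n3.lab = "rq"  [terminal]
3. n4.pre = "qp"  ["qp"]
4. n5.fin = true  [terminal]
5. n6.env = false  [e.fin == false]
6. n7.lab = "yx"  [terminal]
7. n8.fin = true  [terminal]
8. n9.pre = 21  [terminal]
9. n6.cnt = true  [true]
10. n11.depth = true  [terminal]
11. n10.acc = 20  [20]
12. n10.mk = -7  [-7]
13. n4.sig = 15  [S.mk + 22]
14. n12.pre = "nu"  ["nu"]
15. n13.pre = 25  [terminal]
16. n15.depth = false  [terminal]
17. n16.depth = true  [terminal]
18. n17.fin = true  [terminal]
19. n14.off = false  [e.fin == false]
20. n14.ok = -2  [-2]
21. n14.key = "ww"  ["ww"]
22. n14.idx = 24  [24]
23. n12.sig = 19  [C.ok + 21]
24. n2.cnt = true  [D₁.sig > 18]
25. n18.lab = "rw"  [terminal]
26. n20.depth = false  [terminal]
27. n23.fin = false  [terminal]
28. n24.depth = true  [terminal]
29. n22.acc = 15  [15]
30. n22.mk = 25  [25]
31. n21.sig = 3  [3]
32. n21.depth = false  [S.mk > 25]
33. n19.acc = 8  [B.sig + 5]
34. n19.mk = 4  [B.sig * 3 - 5]
35. n1.off = true  [S.acc > 7]
36. n1.ok = -5  [S.mk - 9]
37. n1.key = "qp"  ["qp"]
38. n1.idx = 0  [S.mk * 3 - 12]
39. n0.acc = 14  [C.idx + C.ok + 19]
40. n0.mk = -7  [C.ok * -2 - 17]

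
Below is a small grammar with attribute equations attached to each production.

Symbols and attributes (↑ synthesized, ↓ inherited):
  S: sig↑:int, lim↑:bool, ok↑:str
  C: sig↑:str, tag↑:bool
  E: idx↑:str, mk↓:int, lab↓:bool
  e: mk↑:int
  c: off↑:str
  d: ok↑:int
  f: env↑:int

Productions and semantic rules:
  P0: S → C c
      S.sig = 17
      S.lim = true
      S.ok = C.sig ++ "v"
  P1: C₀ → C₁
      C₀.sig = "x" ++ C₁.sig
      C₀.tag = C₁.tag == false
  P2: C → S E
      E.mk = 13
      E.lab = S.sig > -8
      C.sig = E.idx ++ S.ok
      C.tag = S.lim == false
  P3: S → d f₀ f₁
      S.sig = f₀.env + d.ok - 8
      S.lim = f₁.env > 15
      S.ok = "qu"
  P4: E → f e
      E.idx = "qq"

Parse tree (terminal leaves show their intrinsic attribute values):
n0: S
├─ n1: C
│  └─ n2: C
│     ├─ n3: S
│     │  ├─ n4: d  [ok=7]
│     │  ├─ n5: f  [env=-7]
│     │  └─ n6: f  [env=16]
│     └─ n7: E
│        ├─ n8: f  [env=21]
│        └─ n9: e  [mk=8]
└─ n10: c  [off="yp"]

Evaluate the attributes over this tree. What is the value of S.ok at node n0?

"xqqquv"

1. n4.ok = 7  [terminal]
2. n5.env = -7  [terminal]
3. n6.env = 16  [terminal]
4. n3.sig = -8  [f₀.env + d.ok - 8]
5. n3.lim = true  [f₁.env > 15]
6. n3.ok = "qu"  ["qu"]
7. n7.mk = 13  [13]
8. n7.lab = false  [S.sig > -8]
9. n8.env = 21  [terminal]
10. n9.mk = 8  [terminal]
11. n7.idx = "qq"  ["qq"]
12. n2.sig = "qqqu"  [E.idx ++ S.ok]
13. n2.tag = false  [S.lim == false]
14. n1.sig = "xqqqu"  ["x" ++ C₁.sig]
15. n1.tag = true  [C₁.tag == false]
16. n10.off = "yp"  [terminal]
17. n0.sig = 17  [17]
18. n0.lim = true  [true]
19. n0.ok = "xqqquv"  [C.sig ++ "v"]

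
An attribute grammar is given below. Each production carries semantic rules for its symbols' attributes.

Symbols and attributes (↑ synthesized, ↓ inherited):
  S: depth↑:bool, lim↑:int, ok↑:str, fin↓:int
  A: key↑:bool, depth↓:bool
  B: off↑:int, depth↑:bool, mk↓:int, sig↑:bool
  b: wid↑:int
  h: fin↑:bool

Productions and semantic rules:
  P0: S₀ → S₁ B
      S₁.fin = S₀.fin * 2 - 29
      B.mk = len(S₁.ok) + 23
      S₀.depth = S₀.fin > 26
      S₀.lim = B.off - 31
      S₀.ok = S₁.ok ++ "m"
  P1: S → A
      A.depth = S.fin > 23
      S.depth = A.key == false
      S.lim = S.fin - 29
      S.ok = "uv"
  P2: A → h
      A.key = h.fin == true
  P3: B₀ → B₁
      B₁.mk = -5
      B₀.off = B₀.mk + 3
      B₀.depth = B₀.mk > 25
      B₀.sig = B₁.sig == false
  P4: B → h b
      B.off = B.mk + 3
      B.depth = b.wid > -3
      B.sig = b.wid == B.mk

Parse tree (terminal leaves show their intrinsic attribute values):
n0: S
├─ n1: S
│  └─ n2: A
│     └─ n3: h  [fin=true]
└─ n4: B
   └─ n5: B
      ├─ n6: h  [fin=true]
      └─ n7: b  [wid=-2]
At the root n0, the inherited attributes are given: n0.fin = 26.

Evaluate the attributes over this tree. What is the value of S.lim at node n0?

1. n0.fin = 26  [given at root]
2. n1.fin = 23  [S₀.fin * 2 - 29]
3. n2.depth = false  [S.fin > 23]
4. n3.fin = true  [terminal]
5. n2.key = true  [h.fin == true]
6. n1.depth = false  [A.key == false]
7. n1.lim = -6  [S.fin - 29]
8. n1.ok = "uv"  ["uv"]
9. n4.mk = 25  [len(S₁.ok) + 23]
10. n5.mk = -5  [-5]
11. n6.fin = true  [terminal]
12. n7.wid = -2  [terminal]
13. n5.off = -2  [B.mk + 3]
14. n5.depth = true  [b.wid > -3]
15. n5.sig = false  [b.wid == B.mk]
16. n4.off = 28  [B₀.mk + 3]
17. n4.depth = false  [B₀.mk > 25]
18. n4.sig = true  [B₁.sig == false]
19. n0.depth = false  [S₀.fin > 26]
20. n0.lim = -3  [B.off - 31]
21. n0.ok = "uvm"  [S₁.ok ++ "m"]

-3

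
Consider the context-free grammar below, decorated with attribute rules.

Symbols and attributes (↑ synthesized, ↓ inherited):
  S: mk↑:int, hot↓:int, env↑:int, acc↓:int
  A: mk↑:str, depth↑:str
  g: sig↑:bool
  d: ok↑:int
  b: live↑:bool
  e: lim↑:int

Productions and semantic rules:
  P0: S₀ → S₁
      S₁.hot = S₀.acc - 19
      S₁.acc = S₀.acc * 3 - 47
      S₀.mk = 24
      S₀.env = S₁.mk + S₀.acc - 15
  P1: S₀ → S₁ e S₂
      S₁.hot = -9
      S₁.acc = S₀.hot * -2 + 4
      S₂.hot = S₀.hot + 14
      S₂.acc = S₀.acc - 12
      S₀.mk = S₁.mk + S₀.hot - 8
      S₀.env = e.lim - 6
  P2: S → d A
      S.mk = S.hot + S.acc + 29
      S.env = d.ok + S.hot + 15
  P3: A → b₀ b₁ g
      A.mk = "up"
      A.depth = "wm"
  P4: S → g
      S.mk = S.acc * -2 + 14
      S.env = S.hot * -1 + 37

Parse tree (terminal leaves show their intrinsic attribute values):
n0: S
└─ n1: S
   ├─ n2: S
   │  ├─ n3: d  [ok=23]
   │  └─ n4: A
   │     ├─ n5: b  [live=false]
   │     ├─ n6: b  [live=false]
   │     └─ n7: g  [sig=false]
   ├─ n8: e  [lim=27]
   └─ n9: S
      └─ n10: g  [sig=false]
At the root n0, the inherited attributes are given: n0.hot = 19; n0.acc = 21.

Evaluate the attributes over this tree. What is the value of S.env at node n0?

1. n0.hot = 19  [given at root]
2. n0.acc = 21  [given at root]
3. n1.hot = 2  [S₀.acc - 19]
4. n1.acc = 16  [S₀.acc * 3 - 47]
5. n2.hot = -9  [-9]
6. n2.acc = 0  [S₀.hot * -2 + 4]
7. n3.ok = 23  [terminal]
8. n5.live = false  [terminal]
9. n6.live = false  [terminal]
10. n7.sig = false  [terminal]
11. n4.mk = "up"  ["up"]
12. n4.depth = "wm"  ["wm"]
13. n2.mk = 20  [S.hot + S.acc + 29]
14. n2.env = 29  [d.ok + S.hot + 15]
15. n8.lim = 27  [terminal]
16. n9.hot = 16  [S₀.hot + 14]
17. n9.acc = 4  [S₀.acc - 12]
18. n10.sig = false  [terminal]
19. n9.mk = 6  [S.acc * -2 + 14]
20. n9.env = 21  [S.hot * -1 + 37]
21. n1.mk = 14  [S₁.mk + S₀.hot - 8]
22. n1.env = 21  [e.lim - 6]
23. n0.mk = 24  [24]
24. n0.env = 20  [S₁.mk + S₀.acc - 15]

20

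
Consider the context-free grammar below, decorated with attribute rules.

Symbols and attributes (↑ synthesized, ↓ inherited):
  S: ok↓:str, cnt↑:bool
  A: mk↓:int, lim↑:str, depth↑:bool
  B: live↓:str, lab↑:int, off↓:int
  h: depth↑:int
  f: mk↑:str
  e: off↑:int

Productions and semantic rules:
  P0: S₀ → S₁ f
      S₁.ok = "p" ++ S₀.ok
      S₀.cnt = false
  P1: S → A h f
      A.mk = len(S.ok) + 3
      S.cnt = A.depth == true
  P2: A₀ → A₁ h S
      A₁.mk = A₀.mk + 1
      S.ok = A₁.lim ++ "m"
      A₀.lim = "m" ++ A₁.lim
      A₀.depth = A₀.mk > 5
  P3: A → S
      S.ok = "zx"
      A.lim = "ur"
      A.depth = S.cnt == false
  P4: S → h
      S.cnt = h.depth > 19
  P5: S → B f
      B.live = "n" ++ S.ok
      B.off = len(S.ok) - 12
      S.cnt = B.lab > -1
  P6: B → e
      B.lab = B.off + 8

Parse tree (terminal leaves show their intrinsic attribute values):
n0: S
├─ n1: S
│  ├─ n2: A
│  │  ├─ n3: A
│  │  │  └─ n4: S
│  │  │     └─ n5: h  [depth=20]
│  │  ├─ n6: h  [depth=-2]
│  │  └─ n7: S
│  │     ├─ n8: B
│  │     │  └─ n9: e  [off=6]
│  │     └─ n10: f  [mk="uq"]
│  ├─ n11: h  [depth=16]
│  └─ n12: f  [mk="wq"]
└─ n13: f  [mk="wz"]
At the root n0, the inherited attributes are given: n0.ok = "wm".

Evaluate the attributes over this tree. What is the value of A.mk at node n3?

7

1. n0.ok = "wm"  [given at root]
2. n1.ok = "pwm"  ["p" ++ S₀.ok]
3. n2.mk = 6  [len(S.ok) + 3]
4. n3.mk = 7  [A₀.mk + 1]
5. n4.ok = "zx"  ["zx"]
6. n5.depth = 20  [terminal]
7. n4.cnt = true  [h.depth > 19]
8. n3.lim = "ur"  ["ur"]
9. n3.depth = false  [S.cnt == false]
10. n6.depth = -2  [terminal]
11. n7.ok = "urm"  [A₁.lim ++ "m"]
12. n8.live = "nurm"  ["n" ++ S.ok]
13. n8.off = -9  [len(S.ok) - 12]
14. n9.off = 6  [terminal]
15. n8.lab = -1  [B.off + 8]
16. n10.mk = "uq"  [terminal]
17. n7.cnt = false  [B.lab > -1]
18. n2.lim = "mur"  ["m" ++ A₁.lim]
19. n2.depth = true  [A₀.mk > 5]
20. n11.depth = 16  [terminal]
21. n12.mk = "wq"  [terminal]
22. n1.cnt = true  [A.depth == true]
23. n13.mk = "wz"  [terminal]
24. n0.cnt = false  [false]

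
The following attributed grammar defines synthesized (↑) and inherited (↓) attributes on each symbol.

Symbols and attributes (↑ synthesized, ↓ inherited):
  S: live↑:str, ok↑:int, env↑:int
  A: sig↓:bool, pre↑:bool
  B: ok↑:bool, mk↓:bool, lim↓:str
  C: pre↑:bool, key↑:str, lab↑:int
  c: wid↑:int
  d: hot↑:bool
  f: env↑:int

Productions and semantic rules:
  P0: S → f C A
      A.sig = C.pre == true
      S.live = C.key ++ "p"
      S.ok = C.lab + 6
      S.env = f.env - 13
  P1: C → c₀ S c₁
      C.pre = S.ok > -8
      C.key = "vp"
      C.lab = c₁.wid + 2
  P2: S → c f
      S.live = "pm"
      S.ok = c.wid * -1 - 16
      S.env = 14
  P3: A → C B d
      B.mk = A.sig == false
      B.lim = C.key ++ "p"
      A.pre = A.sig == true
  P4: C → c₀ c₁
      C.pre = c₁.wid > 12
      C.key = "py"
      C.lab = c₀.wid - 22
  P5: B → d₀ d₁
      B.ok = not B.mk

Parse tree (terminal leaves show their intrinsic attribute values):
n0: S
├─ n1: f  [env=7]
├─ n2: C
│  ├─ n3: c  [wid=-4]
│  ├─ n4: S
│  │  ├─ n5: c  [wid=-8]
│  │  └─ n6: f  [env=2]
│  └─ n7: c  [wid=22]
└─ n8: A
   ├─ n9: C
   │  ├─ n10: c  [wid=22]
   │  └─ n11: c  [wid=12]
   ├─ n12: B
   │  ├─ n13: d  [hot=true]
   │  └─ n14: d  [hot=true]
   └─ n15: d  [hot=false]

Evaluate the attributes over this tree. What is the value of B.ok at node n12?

false

1. n1.env = 7  [terminal]
2. n3.wid = -4  [terminal]
3. n5.wid = -8  [terminal]
4. n6.env = 2  [terminal]
5. n4.live = "pm"  ["pm"]
6. n4.ok = -8  [c.wid * -1 - 16]
7. n4.env = 14  [14]
8. n7.wid = 22  [terminal]
9. n2.pre = false  [S.ok > -8]
10. n2.key = "vp"  ["vp"]
11. n2.lab = 24  [c₁.wid + 2]
12. n8.sig = false  [C.pre == true]
13. n10.wid = 22  [terminal]
14. n11.wid = 12  [terminal]
15. n9.pre = false  [c₁.wid > 12]
16. n9.key = "py"  ["py"]
17. n9.lab = 0  [c₀.wid - 22]
18. n12.mk = true  [A.sig == false]
19. n12.lim = "pyp"  [C.key ++ "p"]
20. n13.hot = true  [terminal]
21. n14.hot = true  [terminal]
22. n12.ok = false  [not B.mk]
23. n15.hot = false  [terminal]
24. n8.pre = false  [A.sig == true]
25. n0.live = "vpp"  [C.key ++ "p"]
26. n0.ok = 30  [C.lab + 6]
27. n0.env = -6  [f.env - 13]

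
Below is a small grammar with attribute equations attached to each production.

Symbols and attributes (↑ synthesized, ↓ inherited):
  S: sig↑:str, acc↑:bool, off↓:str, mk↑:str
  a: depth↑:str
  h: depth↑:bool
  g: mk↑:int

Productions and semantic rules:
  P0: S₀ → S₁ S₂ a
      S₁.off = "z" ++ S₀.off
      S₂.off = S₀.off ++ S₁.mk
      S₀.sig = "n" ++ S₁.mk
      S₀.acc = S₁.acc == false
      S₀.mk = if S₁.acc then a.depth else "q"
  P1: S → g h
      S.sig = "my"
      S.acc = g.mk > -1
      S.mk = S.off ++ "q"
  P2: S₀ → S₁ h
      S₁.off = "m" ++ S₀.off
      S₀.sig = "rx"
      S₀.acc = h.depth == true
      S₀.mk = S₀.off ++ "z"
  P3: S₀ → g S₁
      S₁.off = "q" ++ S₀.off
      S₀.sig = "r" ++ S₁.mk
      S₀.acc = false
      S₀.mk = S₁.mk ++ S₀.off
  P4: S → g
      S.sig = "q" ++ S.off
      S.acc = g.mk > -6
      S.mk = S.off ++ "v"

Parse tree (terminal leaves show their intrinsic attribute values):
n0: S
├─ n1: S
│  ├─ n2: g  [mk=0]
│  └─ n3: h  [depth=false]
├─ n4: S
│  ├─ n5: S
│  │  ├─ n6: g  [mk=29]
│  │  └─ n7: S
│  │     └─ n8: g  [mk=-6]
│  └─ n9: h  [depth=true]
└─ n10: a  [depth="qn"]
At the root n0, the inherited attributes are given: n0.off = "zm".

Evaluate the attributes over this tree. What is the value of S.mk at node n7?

1. n0.off = "zm"  [given at root]
2. n1.off = "zzm"  ["z" ++ S₀.off]
3. n2.mk = 0  [terminal]
4. n3.depth = false  [terminal]
5. n1.sig = "my"  ["my"]
6. n1.acc = true  [g.mk > -1]
7. n1.mk = "zzmq"  [S.off ++ "q"]
8. n4.off = "zmzzmq"  [S₀.off ++ S₁.mk]
9. n5.off = "mzmzzmq"  ["m" ++ S₀.off]
10. n6.mk = 29  [terminal]
11. n7.off = "qmzmzzmq"  ["q" ++ S₀.off]
12. n8.mk = -6  [terminal]
13. n7.sig = "qqmzmzzmq"  ["q" ++ S.off]
14. n7.acc = false  [g.mk > -6]
15. n7.mk = "qmzmzzmqv"  [S.off ++ "v"]
16. n5.sig = "rqmzmzzmqv"  ["r" ++ S₁.mk]
17. n5.acc = false  [false]
18. n5.mk = "qmzmzzmqvmzmzzmq"  [S₁.mk ++ S₀.off]
19. n9.depth = true  [terminal]
20. n4.sig = "rx"  ["rx"]
21. n4.acc = true  [h.depth == true]
22. n4.mk = "zmzzmqz"  [S₀.off ++ "z"]
23. n10.depth = "qn"  [terminal]
24. n0.sig = "nzzmq"  ["n" ++ S₁.mk]
25. n0.acc = false  [S₁.acc == false]
26. n0.mk = "qn"  [if S₁.acc then a.depth else "q"]

"qmzmzzmqv"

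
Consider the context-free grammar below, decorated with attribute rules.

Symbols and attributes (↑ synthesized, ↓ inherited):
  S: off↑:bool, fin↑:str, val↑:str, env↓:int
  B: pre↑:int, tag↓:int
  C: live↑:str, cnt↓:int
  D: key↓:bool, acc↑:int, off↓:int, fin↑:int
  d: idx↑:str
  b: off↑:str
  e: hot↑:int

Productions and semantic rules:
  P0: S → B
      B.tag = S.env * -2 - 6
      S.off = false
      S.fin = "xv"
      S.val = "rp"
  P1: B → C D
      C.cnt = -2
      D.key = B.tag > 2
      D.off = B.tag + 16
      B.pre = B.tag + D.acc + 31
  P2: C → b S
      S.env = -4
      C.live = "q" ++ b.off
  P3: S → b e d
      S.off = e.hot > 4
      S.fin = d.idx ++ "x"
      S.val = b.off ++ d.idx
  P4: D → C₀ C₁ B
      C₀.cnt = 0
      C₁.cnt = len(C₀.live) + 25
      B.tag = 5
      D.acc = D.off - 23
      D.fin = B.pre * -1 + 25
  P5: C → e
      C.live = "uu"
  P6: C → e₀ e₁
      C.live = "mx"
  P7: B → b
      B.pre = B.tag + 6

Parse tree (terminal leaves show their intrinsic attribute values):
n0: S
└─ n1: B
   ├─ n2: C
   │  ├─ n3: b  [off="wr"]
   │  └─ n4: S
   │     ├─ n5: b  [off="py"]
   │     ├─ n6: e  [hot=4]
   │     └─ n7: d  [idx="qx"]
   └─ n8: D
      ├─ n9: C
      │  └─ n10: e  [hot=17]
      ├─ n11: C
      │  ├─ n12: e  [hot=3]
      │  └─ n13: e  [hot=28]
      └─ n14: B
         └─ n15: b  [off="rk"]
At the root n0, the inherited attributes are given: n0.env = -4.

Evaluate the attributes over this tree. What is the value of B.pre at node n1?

28

1. n0.env = -4  [given at root]
2. n1.tag = 2  [S.env * -2 - 6]
3. n2.cnt = -2  [-2]
4. n3.off = "wr"  [terminal]
5. n4.env = -4  [-4]
6. n5.off = "py"  [terminal]
7. n6.hot = 4  [terminal]
8. n7.idx = "qx"  [terminal]
9. n4.off = false  [e.hot > 4]
10. n4.fin = "qxx"  [d.idx ++ "x"]
11. n4.val = "pyqx"  [b.off ++ d.idx]
12. n2.live = "qwr"  ["q" ++ b.off]
13. n8.key = false  [B.tag > 2]
14. n8.off = 18  [B.tag + 16]
15. n9.cnt = 0  [0]
16. n10.hot = 17  [terminal]
17. n9.live = "uu"  ["uu"]
18. n11.cnt = 27  [len(C₀.live) + 25]
19. n12.hot = 3  [terminal]
20. n13.hot = 28  [terminal]
21. n11.live = "mx"  ["mx"]
22. n14.tag = 5  [5]
23. n15.off = "rk"  [terminal]
24. n14.pre = 11  [B.tag + 6]
25. n8.acc = -5  [D.off - 23]
26. n8.fin = 14  [B.pre * -1 + 25]
27. n1.pre = 28  [B.tag + D.acc + 31]
28. n0.off = false  [false]
29. n0.fin = "xv"  ["xv"]
30. n0.val = "rp"  ["rp"]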